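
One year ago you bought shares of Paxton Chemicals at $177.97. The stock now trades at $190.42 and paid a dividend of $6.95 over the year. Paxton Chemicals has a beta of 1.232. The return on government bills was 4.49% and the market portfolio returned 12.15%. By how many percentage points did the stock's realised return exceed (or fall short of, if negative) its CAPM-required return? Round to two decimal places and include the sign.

-3.03%

Realised HPR = (P1 + D1 − P0) / P0 = (190.42 + 6.95 − 177.97) / 177.97 = 19.40 / 177.97 = 10.9007%
MRP = 12.15% − 4.49% = 7.66%
CAPM required = R_f + β·MRP = 4.49% + 1.232 × 7.66% = 13.92712%
α = realised − required = 10.9007% − 13.92712% = -3.03%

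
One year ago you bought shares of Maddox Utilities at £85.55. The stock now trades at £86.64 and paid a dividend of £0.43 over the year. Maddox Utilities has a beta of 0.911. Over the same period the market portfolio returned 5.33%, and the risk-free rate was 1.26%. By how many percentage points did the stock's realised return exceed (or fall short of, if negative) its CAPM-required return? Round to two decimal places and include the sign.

-3.19%

Realised HPR = (P1 + D1 − P0) / P0 = (86.64 + 0.43 − 85.55) / 85.55 = 1.52 / 85.55 = 1.7767%
MRP = 5.33% − 1.26% = 4.07%
CAPM required = R_f + β·MRP = 1.26% + 0.911 × 4.07% = 4.96777%
α = realised − required = 1.7767% − 4.96777% = -3.19%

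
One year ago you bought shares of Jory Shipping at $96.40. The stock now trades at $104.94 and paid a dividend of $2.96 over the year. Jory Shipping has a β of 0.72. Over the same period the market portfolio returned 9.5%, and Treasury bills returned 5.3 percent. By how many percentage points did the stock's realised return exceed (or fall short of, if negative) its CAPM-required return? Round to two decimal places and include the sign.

Realised HPR = (P1 + D1 − P0) / P0 = (104.94 + 2.96 − 96.40) / 96.40 = 11.50 / 96.40 = 11.9295%
MRP = 9.5% − 5.3% = 4.20%
CAPM required = R_f + β·MRP = 5.3% + 0.72 × 4.2% = 8.3240%
α = realised − required = 11.9295% − 8.3240% = +3.61%

+3.61%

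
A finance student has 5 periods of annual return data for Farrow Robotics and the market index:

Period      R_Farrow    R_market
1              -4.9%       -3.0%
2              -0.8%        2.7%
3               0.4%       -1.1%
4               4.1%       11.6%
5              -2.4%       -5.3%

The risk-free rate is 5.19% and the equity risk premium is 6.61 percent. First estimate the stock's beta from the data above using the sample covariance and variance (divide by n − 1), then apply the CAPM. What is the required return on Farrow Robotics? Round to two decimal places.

8.05%

Mean R_i = (-4.9 − 0.8 + 0.4 + 4.1 − 2.4) / 5 = -0.7200%
Mean R_m = (-3.0 + 2.7 − 1.1 + 11.6 − 5.3) / 5 = 0.9800%
Σ(R_i − R̄_i)(R_m − R̄_m) = 75.9080  ⇒  Cov = 75.9080 / 4 = 18.9770
Σ(R_m − R̄_m)² = 175.3480  ⇒  Var(R_m) = 175.3480 / 4 = 43.8370
β = Cov / Var(R_m) = 18.9770 / 43.8370 = 0.4329
E(R) = R_f + β × MRP = 5.19% + 0.4329 × 6.61% = 8.05%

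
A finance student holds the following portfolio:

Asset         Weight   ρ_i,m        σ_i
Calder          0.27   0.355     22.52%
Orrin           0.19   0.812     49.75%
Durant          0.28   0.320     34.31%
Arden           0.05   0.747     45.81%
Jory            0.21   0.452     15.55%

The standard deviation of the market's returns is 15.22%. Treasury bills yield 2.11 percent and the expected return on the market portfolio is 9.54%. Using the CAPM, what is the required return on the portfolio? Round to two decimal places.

β_Calder = 0.355 × 22.52% / 15.22% = 0.5253
β_Orrin = 0.812 × 49.75% / 15.22% = 2.6542
β_Durant = 0.320 × 34.31% / 15.22% = 0.7214
β_Arden = 0.747 × 45.81% / 15.22% = 2.2484
β_Jory = 0.452 × 15.55% / 15.22% = 0.4618
β_P = Σ w_i β_i = 0.27×0.5253 + 0.19×2.6542 + 0.28×0.7214 + 0.05×2.2484 + 0.21×0.4618 = 1.0575
MRP = 9.54% − 2.11% = 7.43%
E(R_P) = R_f + β_P × MRP = 2.11% + 1.0575 × 7.43% = 9.97%

9.97%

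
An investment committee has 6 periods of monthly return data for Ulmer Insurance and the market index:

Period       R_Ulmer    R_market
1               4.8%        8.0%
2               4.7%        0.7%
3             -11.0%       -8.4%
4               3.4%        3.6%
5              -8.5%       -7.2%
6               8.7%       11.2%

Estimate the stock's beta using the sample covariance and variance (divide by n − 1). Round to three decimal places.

Mean R_i = (4.8 + 4.7 − 11.0 + 3.4 − 8.5 + 8.7) / 6 = 0.3500%
Mean R_m = (8.0 + 0.7 − 8.4 + 3.6 − 7.2 + 11.2) / 6 = 1.3167%
Σ(R_i − R̄_i)(R_m − R̄_m) = 302.2050  ⇒  Cov = 302.2050 / 5 = 60.4410
Σ(R_m − R̄_m)² = 314.8883  ⇒  Var(R_m) = 314.8883 / 5 = 62.9777
β = Cov / Var(R_m) = 60.4410 / 62.9777 = 0.9597

0.960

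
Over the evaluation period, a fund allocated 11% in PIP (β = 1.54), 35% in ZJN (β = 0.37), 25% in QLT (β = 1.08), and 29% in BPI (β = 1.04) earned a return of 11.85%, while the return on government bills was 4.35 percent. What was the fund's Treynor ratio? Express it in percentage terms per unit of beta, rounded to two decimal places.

β_P = 0.11×1.54 + 0.35×0.37 + 0.25×1.08 + 0.29×1.04 = 0.8705
Treynor = (R_P − R_f) / β_P = (11.85% − 4.35%) / 0.8705 = 7.50% / 0.8705 = 8.62%

8.62%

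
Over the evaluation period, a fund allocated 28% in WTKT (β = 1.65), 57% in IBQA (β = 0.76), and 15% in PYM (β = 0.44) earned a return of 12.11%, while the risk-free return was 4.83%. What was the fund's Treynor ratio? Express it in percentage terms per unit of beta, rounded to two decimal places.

7.57%

β_P = 0.28×1.65 + 0.57×0.76 + 0.15×0.44 = 0.9612
Treynor = (R_P − R_f) / β_P = (12.11% − 4.83%) / 0.9612 = 7.28% / 0.9612 = 7.57%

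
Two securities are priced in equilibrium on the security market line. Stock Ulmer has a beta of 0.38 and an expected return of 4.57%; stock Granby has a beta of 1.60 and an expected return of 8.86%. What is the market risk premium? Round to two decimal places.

Both satisfy E(R) = R_f + β·MRP, so the slope of the SML is
MRP = (8.86% − 4.57%) / (1.60 − 0.38) = 4.29% / 1.22 = 3.5164%

3.52%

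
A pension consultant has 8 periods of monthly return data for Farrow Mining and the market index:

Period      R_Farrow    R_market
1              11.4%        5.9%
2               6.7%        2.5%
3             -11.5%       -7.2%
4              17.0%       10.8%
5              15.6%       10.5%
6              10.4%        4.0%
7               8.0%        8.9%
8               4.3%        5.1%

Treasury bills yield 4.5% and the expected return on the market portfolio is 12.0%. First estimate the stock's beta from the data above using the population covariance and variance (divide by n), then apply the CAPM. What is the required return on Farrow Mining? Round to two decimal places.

15.17%

Mean R_i = (11.4 + 6.7 − 11.5 + 17.0 + 15.6 + 10.4 + 8.0 + 4.3) / 8 = 7.7375%
Mean R_m = (5.9 + 2.5 − 7.2 + 10.8 + 10.5 + 4.0 + 8.9 + 5.1) / 8 = 5.0625%
Σ(R_i − R̄_i)(R_m − R̄_m) = 335.5713  ⇒  Cov = 335.5713 / 8 = 41.9464
Σ(R_m − R̄_m)² = 235.9788  ⇒  Var(R_m) = 235.9788 / 8 = 29.4974
β = Cov / Var(R_m) = 41.9464 / 29.4974 = 1.4220
MRP = 12.0% − 4.5% = 7.50%
E(R) = R_f + β × MRP = 4.5% + 1.4220 × 7.5% = 15.17%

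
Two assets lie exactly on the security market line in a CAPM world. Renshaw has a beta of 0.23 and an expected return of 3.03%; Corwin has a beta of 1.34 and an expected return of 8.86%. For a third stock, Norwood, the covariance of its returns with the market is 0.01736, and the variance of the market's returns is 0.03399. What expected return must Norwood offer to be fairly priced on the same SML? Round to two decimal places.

MRP = (8.86% − 3.03%) / (1.34 − 0.23) = 5.2523%
R_f = 3.03% − 0.23 × 5.2523% = 1.8220%
β_Norwood = Cov / Var(R_m) = 0.01736 / 0.03399 = 0.5107
E(R_Norwood) = R_f + β × MRP = 1.8220% + 0.5107 × 5.2523% = 4.50%

4.50%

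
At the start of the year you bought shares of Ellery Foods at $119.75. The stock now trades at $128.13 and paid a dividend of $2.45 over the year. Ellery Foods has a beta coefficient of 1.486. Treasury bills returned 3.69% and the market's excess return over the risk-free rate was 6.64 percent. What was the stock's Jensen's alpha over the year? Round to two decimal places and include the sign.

Realised HPR = (P1 + D1 − P0) / P0 = (128.13 + 2.45 − 119.75) / 119.75 = 10.83 / 119.75 = 9.0438%
CAPM required = R_f + β·MRP = 3.69% + 1.486 × 6.64% = 13.55704%
α = realised − required = 9.0438% − 13.55704% = -4.51%

-4.51%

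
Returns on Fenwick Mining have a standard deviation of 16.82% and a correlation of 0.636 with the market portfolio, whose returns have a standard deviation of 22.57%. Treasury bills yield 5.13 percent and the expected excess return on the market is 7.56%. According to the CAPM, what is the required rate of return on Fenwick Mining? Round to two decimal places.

8.71%

β = ρ × σ_i / σ_m = 0.636 × 16.82% / 22.57% = 0.4740
E(R) = 5.13% + 0.4740 × 7.56% = 8.71%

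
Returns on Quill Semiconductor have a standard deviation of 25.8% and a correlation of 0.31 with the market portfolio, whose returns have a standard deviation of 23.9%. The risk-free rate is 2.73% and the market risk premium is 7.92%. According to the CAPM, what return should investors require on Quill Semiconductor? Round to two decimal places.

β = ρ × σ_i / σ_m = 0.31 × 25.8% / 23.9% = 0.3346
E(R) = 2.73% + 0.3346 × 7.92% = 5.38%

5.38%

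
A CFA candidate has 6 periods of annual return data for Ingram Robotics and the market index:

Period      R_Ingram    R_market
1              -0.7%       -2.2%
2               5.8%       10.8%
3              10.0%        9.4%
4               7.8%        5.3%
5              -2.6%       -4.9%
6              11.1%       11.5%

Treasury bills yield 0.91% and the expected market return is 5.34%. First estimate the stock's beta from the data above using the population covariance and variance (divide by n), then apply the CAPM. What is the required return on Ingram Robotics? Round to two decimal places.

4.22%

Mean R_i = (-0.7 + 5.8 + 10.0 + 7.8 − 2.6 + 11.1) / 6 = 5.2333%
Mean R_m = (-2.2 + 10.8 + 9.4 + 5.3 − 4.9 + 11.5) / 6 = 4.9833%
Σ(R_i − R̄_i)(R_m − R̄_m) = 183.4333  ⇒  Cov = 183.4333 / 6 = 30.5722
Σ(R_m − R̄_m)² = 245.1883  ⇒  Var(R_m) = 245.1883 / 6 = 40.8647
β = Cov / Var(R_m) = 30.5722 / 40.8647 = 0.7481
MRP = 5.34% − 0.91% = 4.43%
E(R) = R_f + β × MRP = 0.91% + 0.7481 × 4.43% = 4.22%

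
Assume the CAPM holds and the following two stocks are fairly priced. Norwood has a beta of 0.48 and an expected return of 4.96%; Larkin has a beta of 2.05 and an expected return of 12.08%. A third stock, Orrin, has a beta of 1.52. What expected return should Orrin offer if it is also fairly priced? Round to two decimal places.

9.68%

MRP (SML slope) = (12.08% − 4.96%) / (2.05 − 0.48) = 7.12% / 1.57 = 4.5350%
R_f (intercept) = 4.96% − 0.48 × 4.5350% = 2.7832%
E(R_Orrin) = R_f + β × MRP = 2.7832% + 1.52 × 4.5350% = 9.68%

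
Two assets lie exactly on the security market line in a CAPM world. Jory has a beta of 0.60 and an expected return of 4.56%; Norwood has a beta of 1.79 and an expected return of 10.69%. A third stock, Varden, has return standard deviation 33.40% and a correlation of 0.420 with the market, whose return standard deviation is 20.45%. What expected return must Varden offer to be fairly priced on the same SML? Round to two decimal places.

MRP = (10.69% − 4.56%) / (1.79 − 0.60) = 5.1513%
R_f = 4.56% − 0.60 × 5.1513% = 1.4692%
β_Varden = ρ·σ_i/σ_m = 0.420 × 33.40 / 20.45 = 0.6860
E(R_Varden) = R_f + β × MRP = 1.4692% + 0.6860 × 5.1513% = 5.00%

5.00%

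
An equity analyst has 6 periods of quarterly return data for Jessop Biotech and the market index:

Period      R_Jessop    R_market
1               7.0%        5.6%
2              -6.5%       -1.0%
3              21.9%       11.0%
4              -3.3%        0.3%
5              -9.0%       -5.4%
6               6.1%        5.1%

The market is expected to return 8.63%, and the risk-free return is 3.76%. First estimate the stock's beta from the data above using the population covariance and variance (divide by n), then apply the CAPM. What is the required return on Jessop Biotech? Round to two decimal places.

13.13%

Mean R_i = (7.0 − 6.5 + 21.9 − 3.3 − 9.0 + 6.1) / 6 = 2.7000%
Mean R_m = (5.6 − 1.0 + 11.0 + 0.3 − 5.4 + 5.1) / 6 = 2.6000%
Σ(R_i − R̄_i)(R_m − R̄_m) = 323.2000  ⇒  Cov = 323.2000 / 6 = 53.8667
Σ(R_m − R̄_m)² = 168.0600  ⇒  Var(R_m) = 168.0600 / 6 = 28.0100
β = Cov / Var(R_m) = 53.8667 / 28.0100 = 1.9231
MRP = 8.63% − 3.76% = 4.87%
E(R) = R_f + β × MRP = 3.76% + 1.9231 × 4.87% = 13.13%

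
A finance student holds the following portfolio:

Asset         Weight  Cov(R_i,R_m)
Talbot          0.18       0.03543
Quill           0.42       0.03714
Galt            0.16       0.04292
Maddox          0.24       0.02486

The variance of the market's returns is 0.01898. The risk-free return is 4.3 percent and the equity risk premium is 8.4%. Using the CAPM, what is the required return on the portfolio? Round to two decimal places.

19.71%

β_Talbot = 0.03543 / 0.01898 = 1.8667
β_Quill = 0.03714 / 0.01898 = 1.9568
β_Galt = 0.04292 / 0.01898 = 2.2613
β_Maddox = 0.02486 / 0.01898 = 1.3098
β_P = Σ w_i β_i = 0.18×1.8667 + 0.42×1.9568 + 0.16×2.2613 + 0.24×1.3098 = 1.8340
E(R_P) = R_f + β_P × MRP = 4.3% + 1.8340 × 8.4% = 19.71%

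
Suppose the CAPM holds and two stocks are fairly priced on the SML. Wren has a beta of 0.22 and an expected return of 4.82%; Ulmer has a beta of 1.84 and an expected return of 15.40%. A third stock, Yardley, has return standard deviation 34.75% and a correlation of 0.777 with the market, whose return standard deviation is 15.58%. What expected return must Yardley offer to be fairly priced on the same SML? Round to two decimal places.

14.70%

MRP = (15.40% − 4.82%) / (1.84 − 0.22) = 6.5309%
R_f = 4.82% − 0.22 × 6.5309% = 3.3832%
β_Yardley = ρ·σ_i/σ_m = 0.777 × 34.75 / 15.58 = 1.7330
E(R_Yardley) = R_f + β × MRP = 3.3832% + 1.7330 × 6.5309% = 14.70%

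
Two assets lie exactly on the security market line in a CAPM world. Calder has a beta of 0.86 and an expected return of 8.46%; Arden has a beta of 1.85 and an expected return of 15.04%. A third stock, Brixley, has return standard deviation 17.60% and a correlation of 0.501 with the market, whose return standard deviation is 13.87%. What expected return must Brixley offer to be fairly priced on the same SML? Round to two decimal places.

6.97%

MRP = (15.04% − 8.46%) / (1.85 − 0.86) = 6.6465%
R_f = 8.46% − 0.86 × 6.6465% = 2.7440%
β_Brixley = ρ·σ_i/σ_m = 0.501 × 17.60 / 13.87 = 0.6357
E(R_Brixley) = R_f + β × MRP = 2.7440% + 0.6357 × 6.6465% = 6.97%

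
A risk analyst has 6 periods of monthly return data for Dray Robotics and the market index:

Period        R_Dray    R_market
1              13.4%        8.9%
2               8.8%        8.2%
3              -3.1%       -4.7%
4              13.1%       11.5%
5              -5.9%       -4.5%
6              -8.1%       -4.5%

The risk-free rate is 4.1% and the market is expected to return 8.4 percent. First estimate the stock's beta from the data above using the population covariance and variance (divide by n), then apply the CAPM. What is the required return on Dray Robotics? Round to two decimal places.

Mean R_i = (13.4 + 8.8 − 3.1 + 13.1 − 5.9 − 8.1) / 6 = 3.0333%
Mean R_m = (8.9 + 8.2 − 4.7 + 11.5 − 4.5 − 4.5) / 6 = 2.4833%
Σ(R_i − R̄_i)(R_m − R̄_m) = 374.4433  ⇒  Cov = 374.4433 / 6 = 62.4072
Σ(R_m − R̄_m)² = 304.2883  ⇒  Var(R_m) = 304.2883 / 6 = 50.7147
β = Cov / Var(R_m) = 62.4072 / 50.7147 = 1.2306
MRP = 8.4% − 4.1% = 4.30%
E(R) = R_f + β × MRP = 4.1% + 1.2306 × 4.3% = 9.39%

9.39%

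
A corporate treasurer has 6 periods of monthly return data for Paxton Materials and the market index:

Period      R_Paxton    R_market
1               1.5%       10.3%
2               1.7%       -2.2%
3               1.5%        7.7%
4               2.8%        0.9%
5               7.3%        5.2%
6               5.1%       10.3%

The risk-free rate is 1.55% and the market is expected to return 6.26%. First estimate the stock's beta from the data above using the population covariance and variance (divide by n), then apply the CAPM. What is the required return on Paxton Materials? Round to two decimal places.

1.89%

Mean R_i = (1.5 + 1.7 + 1.5 + 2.8 + 7.3 + 5.1) / 6 = 3.3167%
Mean R_m = (10.3 − 2.2 + 7.7 + 0.9 + 5.2 + 10.3) / 6 = 5.3667%
Σ(R_i − R̄_i)(R_m − R̄_m) = 9.4733  ⇒  Cov = 9.4733 / 6 = 1.5789
Σ(R_m − R̄_m)² = 131.3533  ⇒  Var(R_m) = 131.3533 / 6 = 21.8922
β = Cov / Var(R_m) = 1.5789 / 21.8922 = 0.0721
MRP = 6.26% − 1.55% = 4.71%
E(R) = R_f + β × MRP = 1.55% + 0.0721 × 4.71% = 1.89%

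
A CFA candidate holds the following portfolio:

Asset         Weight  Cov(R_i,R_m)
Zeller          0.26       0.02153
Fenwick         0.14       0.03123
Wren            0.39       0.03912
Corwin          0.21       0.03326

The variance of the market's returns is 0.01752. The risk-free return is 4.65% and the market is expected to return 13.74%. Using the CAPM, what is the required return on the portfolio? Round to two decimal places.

β_Zeller = 0.02153 / 0.01752 = 1.2289
β_Fenwick = 0.03123 / 0.01752 = 1.7825
β_Wren = 0.03912 / 0.01752 = 2.2329
β_Corwin = 0.03326 / 0.01752 = 1.8984
β_P = Σ w_i β_i = 0.26×1.2289 + 0.14×1.7825 + 0.39×2.2329 + 0.21×1.8984 = 1.8386
MRP = 13.74% − 4.65% = 9.09%
E(R_P) = R_f + β_P × MRP = 4.65% + 1.8386 × 9.09% = 21.36%

21.36%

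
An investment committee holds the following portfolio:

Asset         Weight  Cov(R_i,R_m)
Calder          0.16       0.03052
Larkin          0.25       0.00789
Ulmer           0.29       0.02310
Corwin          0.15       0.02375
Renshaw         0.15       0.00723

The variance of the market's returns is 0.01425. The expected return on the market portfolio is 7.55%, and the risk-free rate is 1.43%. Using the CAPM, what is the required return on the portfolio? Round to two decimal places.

β_Calder = 0.03052 / 0.01425 = 2.1418
β_Larkin = 0.00789 / 0.01425 = 0.5537
β_Ulmer = 0.02310 / 0.01425 = 1.6211
β_Corwin = 0.02375 / 0.01425 = 1.6667
β_Renshaw = 0.00723 / 0.01425 = 0.5074
β_P = Σ w_i β_i = 0.16×2.1418 + 0.25×0.5537 + 0.29×1.6211 + 0.15×1.6667 + 0.15×0.5074 = 1.2773
MRP = 7.55% − 1.43% = 6.12%
E(R_P) = R_f + β_P × MRP = 1.43% + 1.2773 × 6.12% = 9.25%

9.25%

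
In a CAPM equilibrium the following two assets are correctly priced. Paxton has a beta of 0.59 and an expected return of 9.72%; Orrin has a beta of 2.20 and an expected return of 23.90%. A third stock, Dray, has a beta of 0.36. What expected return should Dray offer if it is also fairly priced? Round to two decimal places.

7.69%

MRP (SML slope) = (23.90% − 9.72%) / (2.20 − 0.59) = 14.18% / 1.61 = 8.8075%
R_f (intercept) = 9.72% − 0.59 × 8.8075% = 4.5236%
E(R_Dray) = R_f + β × MRP = 4.5236% + 0.36 × 8.8075% = 7.69%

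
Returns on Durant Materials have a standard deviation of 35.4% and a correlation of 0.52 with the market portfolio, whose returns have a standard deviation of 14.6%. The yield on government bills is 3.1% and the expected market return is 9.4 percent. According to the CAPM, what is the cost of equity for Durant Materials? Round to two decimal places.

11.04%

β = ρ × σ_i / σ_m = 0.52 × 35.4% / 14.6% = 1.2608
MRP = 9.4% − 3.1% = 6.30%
E(R) = 3.1% + 1.2608 × 6.3% = 11.04%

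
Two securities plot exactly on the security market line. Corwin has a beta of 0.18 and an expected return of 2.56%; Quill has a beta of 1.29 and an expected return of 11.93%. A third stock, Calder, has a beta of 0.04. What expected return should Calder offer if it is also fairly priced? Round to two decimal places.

1.38%

MRP (SML slope) = (11.93% − 2.56%) / (1.29 − 0.18) = 9.37% / 1.11 = 8.4414%
R_f (intercept) = 2.56% − 0.18 × 8.4414% = 1.0405%
E(R_Calder) = R_f + β × MRP = 1.0405% + 0.04 × 8.4414% = 1.38%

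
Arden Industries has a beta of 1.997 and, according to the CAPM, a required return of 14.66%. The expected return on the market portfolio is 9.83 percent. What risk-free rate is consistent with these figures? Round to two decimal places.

4.99%

E(R) = R_f + β(E(R_m) − R_f) = R_f(1 − β) + β·E(R_m)
14.66% = R_f × (1 − 1.997) + 1.997 × 9.83%
14.66% = R_f × -0.997 + 19.63051%
R_f = (14.66% − 19.63051%) / -0.997 = 4.99%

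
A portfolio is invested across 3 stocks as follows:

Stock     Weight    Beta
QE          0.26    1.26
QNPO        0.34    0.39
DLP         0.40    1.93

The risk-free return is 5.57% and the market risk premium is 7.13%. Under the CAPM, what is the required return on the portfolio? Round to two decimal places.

14.36%

β_P = Σ w_i β_i = 0.26×1.26 + 0.34×0.39 + 0.40×1.93 = 1.2322
E(R_P) = R_f + β_P × MRP = 5.57% + 1.2322 × 7.13% = 14.36%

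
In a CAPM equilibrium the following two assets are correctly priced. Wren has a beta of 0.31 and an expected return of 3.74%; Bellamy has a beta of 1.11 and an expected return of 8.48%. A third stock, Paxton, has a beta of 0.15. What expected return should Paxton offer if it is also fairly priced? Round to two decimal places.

MRP (SML slope) = (8.48% − 3.74%) / (1.11 − 0.31) = 4.74% / 0.80 = 5.9250%
R_f (intercept) = 3.74% − 0.31 × 5.9250% = 1.9033%
E(R_Paxton) = R_f + β × MRP = 1.9033% + 0.15 × 5.9250% = 2.79%

2.79%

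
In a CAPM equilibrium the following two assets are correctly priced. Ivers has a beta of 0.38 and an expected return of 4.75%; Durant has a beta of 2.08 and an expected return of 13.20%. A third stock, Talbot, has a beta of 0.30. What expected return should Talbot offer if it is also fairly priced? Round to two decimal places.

4.35%

MRP (SML slope) = (13.20% − 4.75%) / (2.08 − 0.38) = 8.45% / 1.70 = 4.9706%
R_f (intercept) = 4.75% − 0.38 × 4.9706% = 2.8612%
E(R_Talbot) = R_f + β × MRP = 2.8612% + 0.30 × 4.9706% = 4.35%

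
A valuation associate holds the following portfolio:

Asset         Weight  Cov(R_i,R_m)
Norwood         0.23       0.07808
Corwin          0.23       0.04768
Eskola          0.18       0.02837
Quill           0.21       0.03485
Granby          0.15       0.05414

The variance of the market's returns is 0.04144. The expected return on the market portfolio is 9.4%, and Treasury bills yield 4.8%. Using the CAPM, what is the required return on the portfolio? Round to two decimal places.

β_Norwood = 0.07808 / 0.04144 = 1.8842
β_Corwin = 0.04768 / 0.04144 = 1.1506
β_Eskola = 0.02837 / 0.04144 = 0.6846
β_Quill = 0.03485 / 0.04144 = 0.8410
β_Granby = 0.05414 / 0.04144 = 1.3065
β_P = Σ w_i β_i = 0.23×1.8842 + 0.23×1.1506 + 0.18×0.6846 + 0.21×0.8410 + 0.15×1.3065 = 1.1938
MRP = 9.4% − 4.8% = 4.60%
E(R_P) = R_f + β_P × MRP = 4.8% + 1.1938 × 4.6% = 10.29%

10.29%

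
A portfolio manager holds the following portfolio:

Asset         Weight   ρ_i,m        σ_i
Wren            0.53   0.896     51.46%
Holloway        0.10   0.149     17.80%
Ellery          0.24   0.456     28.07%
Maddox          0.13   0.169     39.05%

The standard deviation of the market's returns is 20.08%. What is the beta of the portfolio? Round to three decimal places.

1.426

β_Wren = 0.896 × 51.46% / 20.08% = 2.2962
β_Holloway = 0.149 × 17.80% / 20.08% = 0.1321
β_Ellery = 0.456 × 28.07% / 20.08% = 0.6374
β_Maddox = 0.169 × 39.05% / 20.08% = 0.3287
β_P = Σ w_i β_i = 0.53×2.2962 + 0.10×0.1321 + 0.24×0.6374 + 0.13×0.3287 = 1.4259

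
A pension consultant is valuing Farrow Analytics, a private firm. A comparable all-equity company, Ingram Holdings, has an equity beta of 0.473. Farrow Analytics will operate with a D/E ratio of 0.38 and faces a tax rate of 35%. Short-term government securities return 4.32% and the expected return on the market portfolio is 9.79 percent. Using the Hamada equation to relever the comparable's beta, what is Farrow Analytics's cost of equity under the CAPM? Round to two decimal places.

β_L = β_U × [1 + (1 − t)(D/E)] = 0.473 × [1 + (1 − 0.35) × 0.38]
    = 0.473 × [1 + 0.65 × 0.38] = 0.473 × 1.2470 = 0.5898
MRP = 9.79% − 4.32% = 5.47%
E(R) = R_f + β_L × MRP = 4.32% + 0.5898 × 5.47% = 7.55%

7.55%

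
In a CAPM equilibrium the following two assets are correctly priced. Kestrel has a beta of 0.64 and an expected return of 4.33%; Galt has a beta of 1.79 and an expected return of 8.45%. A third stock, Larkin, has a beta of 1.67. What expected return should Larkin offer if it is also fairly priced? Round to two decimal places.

8.02%

MRP (SML slope) = (8.45% − 4.33%) / (1.79 − 0.64) = 4.12% / 1.15 = 3.5826%
R_f (intercept) = 4.33% − 0.64 × 3.5826% = 2.0371%
E(R_Larkin) = R_f + β × MRP = 2.0371% + 1.67 × 3.5826% = 8.02%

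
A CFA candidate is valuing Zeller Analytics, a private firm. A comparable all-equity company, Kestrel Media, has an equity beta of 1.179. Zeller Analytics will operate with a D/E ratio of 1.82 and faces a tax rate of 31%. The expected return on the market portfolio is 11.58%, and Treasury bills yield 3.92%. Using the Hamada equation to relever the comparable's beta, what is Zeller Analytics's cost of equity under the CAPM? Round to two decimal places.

24.29%

β_L = β_U × [1 + (1 − t)(D/E)] = 1.179 × [1 + (1 − 0.31) × 1.82]
    = 1.179 × [1 + 0.69 × 1.82] = 1.179 × 2.2558 = 2.6596
MRP = 11.58% − 3.92% = 7.66%
E(R) = R_f + β_L × MRP = 3.92% + 2.6596 × 7.66% = 24.29%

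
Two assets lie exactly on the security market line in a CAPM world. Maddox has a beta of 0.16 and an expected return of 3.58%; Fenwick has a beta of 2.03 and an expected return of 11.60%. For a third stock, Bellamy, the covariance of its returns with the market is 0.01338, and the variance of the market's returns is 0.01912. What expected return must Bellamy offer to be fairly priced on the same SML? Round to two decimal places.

5.90%

MRP = (11.60% − 3.58%) / (2.03 − 0.16) = 4.2888%
R_f = 3.58% − 0.16 × 4.2888% = 2.8938%
β_Bellamy = Cov / Var(R_m) = 0.01338 / 0.01912 = 0.6998
E(R_Bellamy) = R_f + β × MRP = 2.8938% + 0.6998 × 4.2888% = 5.90%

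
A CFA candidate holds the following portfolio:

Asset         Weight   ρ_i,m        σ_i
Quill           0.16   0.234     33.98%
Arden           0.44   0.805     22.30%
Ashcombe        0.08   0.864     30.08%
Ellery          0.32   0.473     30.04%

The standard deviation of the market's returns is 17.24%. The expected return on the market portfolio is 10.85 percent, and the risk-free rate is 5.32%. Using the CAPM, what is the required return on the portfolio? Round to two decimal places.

10.39%

β_Quill = 0.234 × 33.98% / 17.24% = 0.4612
β_Arden = 0.805 × 22.30% / 17.24% = 1.0413
β_Ashcombe = 0.864 × 30.08% / 17.24% = 1.5075
β_Ellery = 0.473 × 30.04% / 17.24% = 0.8242
β_P = Σ w_i β_i = 0.16×0.4612 + 0.44×1.0413 + 0.08×1.5075 + 0.32×0.8242 = 0.9163
MRP = 10.85% − 5.32% = 5.53%
E(R_P) = R_f + β_P × MRP = 5.32% + 0.9163 × 5.53% = 10.39%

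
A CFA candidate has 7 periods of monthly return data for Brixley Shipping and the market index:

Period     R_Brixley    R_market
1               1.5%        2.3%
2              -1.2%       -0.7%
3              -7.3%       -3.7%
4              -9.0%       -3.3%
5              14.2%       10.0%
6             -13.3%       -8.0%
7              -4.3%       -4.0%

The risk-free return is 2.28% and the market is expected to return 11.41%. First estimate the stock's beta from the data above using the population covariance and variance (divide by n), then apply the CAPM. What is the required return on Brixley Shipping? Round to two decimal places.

16.08%

Mean R_i = (1.5 − 1.2 − 7.3 − 9.0 + 14.2 − 13.3 − 4.3) / 7 = -2.7714%
Mean R_m = (2.3 − 0.7 − 3.7 − 3.3 + 10.0 − 8.0 − 4.0) / 7 = -1.0571%
Σ(R_i − R̄_i)(R_m − R̄_m) = 306.0914  ⇒  Cov = 306.0914 / 7 = 43.7273
Σ(R_m − R̄_m)² = 202.5371  ⇒  Var(R_m) = 202.5371 / 7 = 28.9339
β = Cov / Var(R_m) = 43.7273 / 28.9339 = 1.5113
MRP = 11.41% − 2.28% = 9.13%
E(R) = R_f + β × MRP = 2.28% + 1.5113 × 9.13% = 16.08%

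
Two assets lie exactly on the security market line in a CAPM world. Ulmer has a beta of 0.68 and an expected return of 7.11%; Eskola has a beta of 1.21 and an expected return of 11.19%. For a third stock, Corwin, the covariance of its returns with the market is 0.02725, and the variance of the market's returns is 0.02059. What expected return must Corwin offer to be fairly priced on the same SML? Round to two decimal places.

12.06%

MRP = (11.19% − 7.11%) / (1.21 − 0.68) = 7.6981%
R_f = 7.11% − 0.68 × 7.6981% = 1.8753%
β_Corwin = Cov / Var(R_m) = 0.02725 / 0.02059 = 1.3235
E(R_Corwin) = R_f + β × MRP = 1.8753% + 1.3235 × 7.6981% = 12.06%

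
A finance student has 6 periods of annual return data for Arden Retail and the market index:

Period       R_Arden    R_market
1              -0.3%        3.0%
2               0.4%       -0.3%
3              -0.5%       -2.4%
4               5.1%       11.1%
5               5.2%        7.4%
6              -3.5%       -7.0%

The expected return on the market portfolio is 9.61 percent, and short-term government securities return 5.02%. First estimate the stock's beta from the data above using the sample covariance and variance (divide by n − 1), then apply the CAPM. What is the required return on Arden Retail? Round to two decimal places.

Mean R_i = (-0.3 + 0.4 − 0.5 + 5.1 + 5.2 − 3.5) / 6 = 1.0667%
Mean R_m = (3.0 − 0.3 − 2.4 + 11.1 + 7.4 − 7.0) / 6 = 1.9667%
Σ(R_i − R̄_i)(R_m − R̄_m) = 107.1833  ⇒  Cov = 107.1833 / 5 = 21.4367
Σ(R_m − R̄_m)² = 218.6133  ⇒  Var(R_m) = 218.6133 / 5 = 43.7227
β = Cov / Var(R_m) = 21.4367 / 43.7227 = 0.4903
MRP = 9.61% − 5.02% = 4.59%
E(R) = R_f + β × MRP = 5.02% + 0.4903 × 4.59% = 7.27%

7.27%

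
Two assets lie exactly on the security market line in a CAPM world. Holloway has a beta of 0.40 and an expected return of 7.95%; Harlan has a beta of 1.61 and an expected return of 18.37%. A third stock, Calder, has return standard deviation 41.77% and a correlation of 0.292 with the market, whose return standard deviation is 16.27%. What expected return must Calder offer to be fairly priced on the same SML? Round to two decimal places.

MRP = (18.37% − 7.95%) / (1.61 − 0.40) = 8.6116%
R_f = 7.95% − 0.40 × 8.6116% = 4.5054%
β_Calder = ρ·σ_i/σ_m = 0.292 × 41.77 / 16.27 = 0.7497
E(R_Calder) = R_f + β × MRP = 4.5054% + 0.7497 × 8.6116% = 10.96%

10.96%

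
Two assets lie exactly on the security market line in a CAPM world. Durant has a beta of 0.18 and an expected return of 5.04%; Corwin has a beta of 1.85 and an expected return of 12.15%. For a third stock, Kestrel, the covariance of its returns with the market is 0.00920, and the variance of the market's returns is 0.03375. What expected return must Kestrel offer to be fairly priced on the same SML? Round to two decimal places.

MRP = (12.15% − 5.04%) / (1.85 − 0.18) = 4.2575%
R_f = 5.04% − 0.18 × 4.2575% = 4.2737%
β_Kestrel = Cov / Var(R_m) = 0.00920 / 0.03375 = 0.2726
E(R_Kestrel) = R_f + β × MRP = 4.2737% + 0.2726 × 4.2575% = 5.43%

5.43%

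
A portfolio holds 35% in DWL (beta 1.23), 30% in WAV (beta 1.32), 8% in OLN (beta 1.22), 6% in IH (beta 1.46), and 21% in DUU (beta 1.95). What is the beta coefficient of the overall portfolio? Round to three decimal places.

β_P = Σ w_i β_i = 0.35×1.23 + 0.30×1.32 + 0.08×1.22 + 0.06×1.46 + 0.21×1.95 = 1.4212

1.421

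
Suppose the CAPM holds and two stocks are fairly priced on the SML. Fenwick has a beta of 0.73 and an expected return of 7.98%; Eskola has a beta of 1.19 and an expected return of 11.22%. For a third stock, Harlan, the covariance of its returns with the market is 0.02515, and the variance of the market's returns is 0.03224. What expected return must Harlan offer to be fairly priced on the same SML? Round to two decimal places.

8.33%

MRP = (11.22% − 7.98%) / (1.19 − 0.73) = 7.0435%
R_f = 7.98% − 0.73 × 7.0435% = 2.8382%
β_Harlan = Cov / Var(R_m) = 0.02515 / 0.03224 = 0.7801
E(R_Harlan) = R_f + β × MRP = 2.8382% + 0.7801 × 7.0435% = 8.33%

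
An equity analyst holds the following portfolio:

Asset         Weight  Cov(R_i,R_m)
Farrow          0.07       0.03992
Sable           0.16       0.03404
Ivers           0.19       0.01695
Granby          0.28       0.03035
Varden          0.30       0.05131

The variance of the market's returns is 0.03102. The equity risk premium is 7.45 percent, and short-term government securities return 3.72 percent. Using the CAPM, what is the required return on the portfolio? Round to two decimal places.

12.21%

β_Farrow = 0.03992 / 0.03102 = 1.2869
β_Sable = 0.03404 / 0.03102 = 1.0974
β_Ivers = 0.01695 / 0.03102 = 0.5464
β_Granby = 0.03035 / 0.03102 = 0.9784
β_Varden = 0.05131 / 0.03102 = 1.6541
β_P = Σ w_i β_i = 0.07×1.2869 + 0.16×1.0974 + 0.19×0.5464 + 0.28×0.9784 + 0.30×1.6541 = 1.1397
E(R_P) = R_f + β_P × MRP = 3.72% + 1.1397 × 7.45% = 12.21%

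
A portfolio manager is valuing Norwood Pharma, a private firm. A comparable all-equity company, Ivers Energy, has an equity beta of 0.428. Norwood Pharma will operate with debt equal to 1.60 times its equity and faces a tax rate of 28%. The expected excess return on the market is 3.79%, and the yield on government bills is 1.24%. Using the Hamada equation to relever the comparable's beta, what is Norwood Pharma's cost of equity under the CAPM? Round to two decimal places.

4.73%

β_L = β_U × [1 + (1 − t)(D/E)] = 0.428 × [1 + (1 − 0.28) × 1.60]
    = 0.428 × [1 + 0.72 × 1.60] = 0.428 × 2.1520 = 0.9211
E(R) = R_f + β_L × MRP = 1.24% + 0.9211 × 3.79% = 4.73%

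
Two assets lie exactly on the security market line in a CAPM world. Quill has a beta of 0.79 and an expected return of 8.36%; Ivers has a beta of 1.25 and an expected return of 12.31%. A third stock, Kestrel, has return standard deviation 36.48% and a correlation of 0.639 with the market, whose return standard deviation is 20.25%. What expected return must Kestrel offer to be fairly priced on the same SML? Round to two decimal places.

MRP = (12.31% − 8.36%) / (1.25 − 0.79) = 8.5870%
R_f = 8.36% − 0.79 × 8.5870% = 1.5763%
β_Kestrel = ρ·σ_i/σ_m = 0.639 × 36.48 / 20.25 = 1.1511
E(R_Kestrel) = R_f + β × MRP = 1.5763% + 1.1511 × 8.5870% = 11.46%

11.46%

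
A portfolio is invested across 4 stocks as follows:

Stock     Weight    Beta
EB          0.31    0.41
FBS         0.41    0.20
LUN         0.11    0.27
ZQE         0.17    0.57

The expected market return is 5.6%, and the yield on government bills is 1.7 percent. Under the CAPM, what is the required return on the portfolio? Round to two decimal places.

β_P = Σ w_i β_i = 0.31×0.41 + 0.41×0.20 + 0.11×0.27 + 0.17×0.57 = 0.3357
MRP = 5.6% − 1.7% = 3.90%
E(R_P) = R_f + β_P × MRP = 1.7% + 0.3357 × 3.9% = 3.01%

3.01%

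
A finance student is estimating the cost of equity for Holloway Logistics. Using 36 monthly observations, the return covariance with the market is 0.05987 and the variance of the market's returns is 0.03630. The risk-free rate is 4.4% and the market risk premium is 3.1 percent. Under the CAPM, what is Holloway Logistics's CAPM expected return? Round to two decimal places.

9.51%

β = Cov(R_i, R_m) / Var(R_m) = 0.05987 / 0.03630 = 1.6493
E(R) = R_f + β × MRP = 4.4% + 1.6493 × 3.1% = 9.51%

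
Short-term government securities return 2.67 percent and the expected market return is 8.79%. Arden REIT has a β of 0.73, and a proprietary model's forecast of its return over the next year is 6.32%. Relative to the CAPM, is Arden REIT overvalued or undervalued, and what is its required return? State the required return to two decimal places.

Overvalued; required return 7.14%

MRP = 8.79% − 2.67% = 6.12%
Required return = R_f + β·MRP = 2.67% + 0.73 × 6.12% = 7.14%
Forecast 6.32% < required 7.14% → the stock plots below the SML → overvalued.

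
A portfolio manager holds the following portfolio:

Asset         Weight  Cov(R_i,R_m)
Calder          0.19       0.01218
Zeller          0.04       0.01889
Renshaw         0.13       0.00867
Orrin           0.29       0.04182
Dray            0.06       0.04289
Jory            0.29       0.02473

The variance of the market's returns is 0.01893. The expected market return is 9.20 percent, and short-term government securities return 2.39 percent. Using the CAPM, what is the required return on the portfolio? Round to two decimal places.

11.77%

β_Calder = 0.01218 / 0.01893 = 0.6434
β_Zeller = 0.01889 / 0.01893 = 0.9979
β_Renshaw = 0.00867 / 0.01893 = 0.4580
β_Orrin = 0.04182 / 0.01893 = 2.2092
β_Dray = 0.04289 / 0.01893 = 2.2657
β_Jory = 0.02473 / 0.01893 = 1.3064
β_P = Σ w_i β_i = 0.19×0.6434 + 0.04×0.9979 + 0.13×0.4580 + 0.29×2.2092 + 0.06×2.2657 + 0.29×1.3064 = 1.3772
MRP = 9.20% − 2.39% = 6.81%
E(R_P) = R_f + β_P × MRP = 2.39% + 1.3772 × 6.81% = 11.77%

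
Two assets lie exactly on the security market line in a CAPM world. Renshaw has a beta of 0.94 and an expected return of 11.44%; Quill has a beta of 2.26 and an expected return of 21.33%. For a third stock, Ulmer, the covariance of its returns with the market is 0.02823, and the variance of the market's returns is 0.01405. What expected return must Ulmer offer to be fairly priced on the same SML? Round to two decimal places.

19.45%

MRP = (21.33% − 11.44%) / (2.26 − 0.94) = 7.4924%
R_f = 11.44% − 0.94 × 7.4924% = 4.3971%
β_Ulmer = Cov / Var(R_m) = 0.02823 / 0.01405 = 2.0093
E(R_Ulmer) = R_f + β × MRP = 4.3971% + 2.0093 × 7.4924% = 19.45%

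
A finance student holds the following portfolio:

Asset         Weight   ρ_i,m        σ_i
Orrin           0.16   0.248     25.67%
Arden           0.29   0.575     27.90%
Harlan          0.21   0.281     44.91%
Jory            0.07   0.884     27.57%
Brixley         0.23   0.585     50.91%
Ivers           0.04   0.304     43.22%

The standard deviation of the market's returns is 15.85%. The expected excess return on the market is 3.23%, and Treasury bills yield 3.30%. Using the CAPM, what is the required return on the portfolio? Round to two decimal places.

β_Orrin = 0.248 × 25.67% / 15.85% = 0.4017
β_Arden = 0.575 × 27.90% / 15.85% = 1.0121
β_Harlan = 0.281 × 44.91% / 15.85% = 0.7962
β_Jory = 0.884 × 27.57% / 15.85% = 1.5377
β_Brixley = 0.585 × 50.91% / 15.85% = 1.8790
β_Ivers = 0.304 × 43.22% / 15.85% = 0.8290
β_P = Σ w_i β_i = 0.16×0.4017 + 0.29×1.0121 + 0.21×0.7962 + 0.07×1.5377 + 0.23×1.8790 + 0.04×0.8290 = 1.0980
E(R_P) = R_f + β_P × MRP = 3.30% + 1.0980 × 3.23% = 6.85%

6.85%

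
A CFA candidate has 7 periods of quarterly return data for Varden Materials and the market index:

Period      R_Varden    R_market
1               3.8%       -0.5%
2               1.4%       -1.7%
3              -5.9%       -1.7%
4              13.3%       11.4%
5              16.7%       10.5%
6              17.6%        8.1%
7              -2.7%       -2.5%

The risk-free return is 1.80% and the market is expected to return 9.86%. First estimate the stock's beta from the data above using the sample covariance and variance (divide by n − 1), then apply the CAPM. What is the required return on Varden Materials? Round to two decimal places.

13.05%

Mean R_i = (3.8 + 1.4 − 5.9 + 13.3 + 16.7 + 17.6 − 2.7) / 7 = 6.3143%
Mean R_m = (-0.5 − 1.7 − 1.7 + 11.4 + 10.5 + 8.1 − 2.5) / 7 = 3.3714%
Σ(R_i − R̄_i)(R_m − R̄_m) = 333.0129  ⇒  Cov = 333.0129 / 6 = 55.5022
Σ(R_m − R̄_m)² = 238.5343  ⇒  Var(R_m) = 238.5343 / 6 = 39.7557
β = Cov / Var(R_m) = 55.5022 / 39.7557 = 1.3961
MRP = 9.86% − 1.80% = 8.06%
E(R) = R_f + β × MRP = 1.80% + 1.3961 × 8.06% = 13.05%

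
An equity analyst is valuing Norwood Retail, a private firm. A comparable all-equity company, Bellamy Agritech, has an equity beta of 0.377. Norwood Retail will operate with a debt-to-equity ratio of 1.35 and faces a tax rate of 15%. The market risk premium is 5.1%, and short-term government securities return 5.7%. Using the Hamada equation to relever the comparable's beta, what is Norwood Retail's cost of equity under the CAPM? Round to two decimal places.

9.83%

β_L = β_U × [1 + (1 − t)(D/E)] = 0.377 × [1 + (1 − 0.15) × 1.35]
    = 0.377 × [1 + 0.85 × 1.35] = 0.377 × 2.1475 = 0.8096
E(R) = R_f + β_L × MRP = 5.7% + 0.8096 × 5.1% = 9.83%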